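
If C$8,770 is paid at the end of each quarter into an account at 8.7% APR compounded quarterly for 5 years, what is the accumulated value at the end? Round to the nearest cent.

C$216,840.96

Periodic rate i = 0.087/4 = 0.02175; n = 5 × 4 = 20 periods.
FV = 8770 × [(1+0.02175)^20 − 1] / 0.02175 = 8770 × 24.725309 = 216,840.9578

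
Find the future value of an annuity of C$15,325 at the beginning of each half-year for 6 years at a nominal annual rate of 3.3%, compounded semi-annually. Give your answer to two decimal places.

C$204,867.25

Periodic rate i = 0.033/2 = 0.0165; n = 6 × 2 = 12 periods.
FV = PMT · [(1+i)^n − 1] / i × (1+i) = 15325 · 13.368173 = 204,867.2496
(annuity-due: payments at period start, so ×(1+i).)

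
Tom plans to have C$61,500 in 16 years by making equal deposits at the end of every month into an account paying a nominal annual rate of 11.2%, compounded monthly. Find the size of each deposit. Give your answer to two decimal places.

With 12 periods per year: i = 0.00933333, n = 192.
PMT = 61500 / ( [(1+0.00933333)^192 − 1] / 0.00933333 ) = 61500 / 530.547010 = 115.9181

C$115.92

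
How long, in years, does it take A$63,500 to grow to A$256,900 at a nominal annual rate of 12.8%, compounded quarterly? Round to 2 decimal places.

Periodic rate i = 0.128/4 = 0.032.
n = ln(256900/63500) / ln(1+0.032) = ln(4.04567) / 0.031499 = 44.3716 quarters
= 44.3716/4 years

11.09 years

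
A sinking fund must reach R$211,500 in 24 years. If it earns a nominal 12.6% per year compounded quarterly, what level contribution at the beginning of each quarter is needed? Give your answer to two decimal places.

With 4 periods per year: i = 0.0315, n = 96.
PMT = 211500 / ( [(1+0.0315)^96 − 1] / 0.0315 × (1+i) ) = 211500 / 610.245096 = 346.5821

R$346.58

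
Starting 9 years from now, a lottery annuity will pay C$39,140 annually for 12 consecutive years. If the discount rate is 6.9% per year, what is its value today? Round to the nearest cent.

PV at t=8 (ordinary 12-year annuity): 39140 × a(12|0.069) = 39140 × 7.985190 = 312,540.3226
PV₀ = 312,540.3226 / (1+0.069)^8 = 312,540.3226 / 1.705382 = 183,267.0606

C$183,267.06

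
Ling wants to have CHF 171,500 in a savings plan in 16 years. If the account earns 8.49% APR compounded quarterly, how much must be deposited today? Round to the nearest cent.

i = 0.0849/4 = 0.021225 per quarter; n = 16·4 = 64.
PV = 171,500 / (1 + 0.021225)^64 = 171,500 / 3.835059 = 44,719.0012

CHF 44,719.00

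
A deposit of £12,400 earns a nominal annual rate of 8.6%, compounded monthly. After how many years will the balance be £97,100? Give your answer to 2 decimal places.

24.02 years

Periodic rate i = 0.086/12 = 0.00716667.
n = ln(97100/12400) / ln(1+0.00716667) = ln(7.83065) / 0.007141 = 288.1969 months
= 288.1969/12 years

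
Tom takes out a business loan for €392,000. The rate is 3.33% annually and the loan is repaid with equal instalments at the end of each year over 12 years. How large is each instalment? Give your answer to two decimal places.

€40,160.90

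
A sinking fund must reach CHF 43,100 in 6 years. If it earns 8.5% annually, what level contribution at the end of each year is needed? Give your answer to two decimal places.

CHF 5,801.57

PMT = 43100 / ( [(1+0.085)^6 − 1] / 0.085 ) = 43100 / 7.429030 = 5,801.5653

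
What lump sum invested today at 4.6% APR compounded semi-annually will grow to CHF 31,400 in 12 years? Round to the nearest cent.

CHF 18,193.42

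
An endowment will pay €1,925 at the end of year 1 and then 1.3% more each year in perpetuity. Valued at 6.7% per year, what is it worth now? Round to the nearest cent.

€35,648.15

PV = D₁/(r − g) = 1925/(0.067 − 0.013) = 35,648.1481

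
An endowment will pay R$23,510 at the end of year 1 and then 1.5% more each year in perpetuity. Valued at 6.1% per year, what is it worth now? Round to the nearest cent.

R$511,086.96

PV = D₁/(r − g) = 23510/(0.061 − 0.015) = 511,086.9565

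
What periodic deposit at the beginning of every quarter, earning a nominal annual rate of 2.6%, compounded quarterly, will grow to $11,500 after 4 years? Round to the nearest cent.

$679.93

Periodic rate i = 0.026/4 = 0.0065; n = 4 × 4 = 16 periods.
FV-annuity factor × (1+i) = 16.913395; PMT = 11500 / 16.913395 = 679.9345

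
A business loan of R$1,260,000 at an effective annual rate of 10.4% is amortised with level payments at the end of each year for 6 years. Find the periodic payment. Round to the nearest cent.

R$292,704.75

PMT = 1.26e+06 / ( [1 − (1+0.104)^(−6)] / 0.104 ) = 1.26e+06 / 4.304679 = 292,704.7457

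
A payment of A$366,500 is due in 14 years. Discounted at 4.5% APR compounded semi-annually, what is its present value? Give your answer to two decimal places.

A$196,562.70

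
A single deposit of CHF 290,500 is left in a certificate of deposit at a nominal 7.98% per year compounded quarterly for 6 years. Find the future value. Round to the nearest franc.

Periodic rate i = 0.0798/4 = 0.01995; n = 6 × 4 = 24 periods.
FV = PV·(1+i)^n = 290,500 × 1.606546 = 466,701.6237

CHF 466,702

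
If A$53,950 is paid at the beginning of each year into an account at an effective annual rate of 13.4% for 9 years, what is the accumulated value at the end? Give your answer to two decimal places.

A$959,287.90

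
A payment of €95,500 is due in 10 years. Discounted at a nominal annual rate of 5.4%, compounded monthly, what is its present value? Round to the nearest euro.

€55,720

i = 0.054/12 = 0.0045 per month; n = 10·12 = 120.
Discount factor = (1+0.0045)^(−120) = 0.583455; PV = 95,500 × 0.583455 = 55,719.9145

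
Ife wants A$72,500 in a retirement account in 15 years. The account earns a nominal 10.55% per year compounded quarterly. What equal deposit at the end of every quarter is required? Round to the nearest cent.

Periodic rate i = 0.1055/4 = 0.026375; n = 15 × 4 = 60 periods.
FV-annuity factor = 142.874074; PMT = 72500 / 142.874074 = 507.4399

A$507.44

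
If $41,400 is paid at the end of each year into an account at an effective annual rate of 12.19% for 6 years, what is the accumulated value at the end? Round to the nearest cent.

Accumulation factor s(6|0.1219) = 8.154215; FV = 41400 × 8.154215 = 337,584.4911

$337,584.49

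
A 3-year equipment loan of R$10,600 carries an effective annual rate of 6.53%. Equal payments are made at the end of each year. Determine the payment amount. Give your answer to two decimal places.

PMT = 10600 / ( [1 − (1+0.0653)^(−3)] / 0.0653 ) = 10600 / 2.647015 = 4,004.5101

R$4,004.51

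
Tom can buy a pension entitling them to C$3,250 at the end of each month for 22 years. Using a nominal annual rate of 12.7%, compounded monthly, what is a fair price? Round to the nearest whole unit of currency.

C$288,022

With 12 periods per year: i = 0.0105833, n = 264.
PV = PMT · [1 − (1+i)^(−n)] / i = 3250 · 88.622287 = 288,022.4327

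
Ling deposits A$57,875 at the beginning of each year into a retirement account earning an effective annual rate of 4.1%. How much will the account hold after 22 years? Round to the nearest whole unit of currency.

FV = 57875 × [(1+0.041)^22 − 1] / 0.041 × (1+i) = 57875 × 36.068393 = 2,087,458.2306
(annuity-due: payments at period start, so ×(1+i).)

A$2,087,458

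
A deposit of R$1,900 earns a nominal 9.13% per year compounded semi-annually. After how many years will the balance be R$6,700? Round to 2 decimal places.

14.12 years

Periodic rate i = 0.0913/2 = 0.04565.
n = ln(6700/1900) / ln(1+0.04565) = ln(3.52632) / 0.044639 = 28.2323 half-years
= 28.2323/2 years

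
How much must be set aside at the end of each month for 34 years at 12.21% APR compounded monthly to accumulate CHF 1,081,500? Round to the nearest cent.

CHF 179.80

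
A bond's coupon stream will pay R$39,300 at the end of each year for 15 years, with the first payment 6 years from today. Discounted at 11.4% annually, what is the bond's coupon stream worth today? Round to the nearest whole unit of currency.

Value one period before first payment (t=5): 39300 × [1 − (1+0.114)^(−15)] / 0.114 = 39300 × 7.034860 = 276,469.9964
Discount back 5 years: 276,469.9964 × (1+0.114)^(−5) = 276,469.9964 × 0.582873 = 161,146.9361

R$161,147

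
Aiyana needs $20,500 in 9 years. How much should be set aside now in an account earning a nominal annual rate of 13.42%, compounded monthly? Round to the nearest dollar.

Periodic rate i = 0.1342/12 = 0.0111833; n = 9 × 12 = 108 periods.
Discount factor = (1+0.0111833)^(−108) = 0.300864; PV = 20,500 × 0.300864 = 6,167.7159

$6,168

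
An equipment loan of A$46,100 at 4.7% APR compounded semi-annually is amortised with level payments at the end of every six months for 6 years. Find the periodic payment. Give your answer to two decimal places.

A$4,453.44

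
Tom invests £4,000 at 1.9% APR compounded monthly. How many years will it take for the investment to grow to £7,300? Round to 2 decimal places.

31.69 years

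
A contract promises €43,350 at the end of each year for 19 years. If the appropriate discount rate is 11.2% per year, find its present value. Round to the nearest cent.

Annuity factor a(19|0.112) = 7.740641; PV = 43350 × 7.740641 = 335,556.7858

€335,556.79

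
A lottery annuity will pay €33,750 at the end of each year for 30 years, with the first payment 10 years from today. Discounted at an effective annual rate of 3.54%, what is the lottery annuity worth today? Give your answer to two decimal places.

Value one period before first payment (t=9): 33750 × [1 − (1+0.0354)^(−30)] / 0.0354 = 33750 × 18.300218 = 617,632.3512
PV₀ = 617,632.3512 / (1+0.0354)^9 = 617,632.3512 / 1.367645 = 451,602.7628

€451,602.76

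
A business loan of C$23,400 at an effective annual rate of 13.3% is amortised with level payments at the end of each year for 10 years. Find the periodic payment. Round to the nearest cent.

C$4,364.20

PMT = 23400 / ( [1 − (1+0.133)^(−10)] / 0.133 ) = 23400 / 5.361801 = 4,364.2049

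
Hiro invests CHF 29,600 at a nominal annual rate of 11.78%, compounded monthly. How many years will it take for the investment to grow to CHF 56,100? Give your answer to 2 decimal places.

5.45 years

Periodic rate i = 0.1178/12 = 0.00981667.
n = ln(56100/29600) / ln(1+0.00981667) = ln(1.89527) / 0.009769 = 65.4494 months
= 65.4494/12 years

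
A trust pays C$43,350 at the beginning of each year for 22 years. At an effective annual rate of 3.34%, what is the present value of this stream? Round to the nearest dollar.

C$690,218

PV = 43350 × [1 − (1+0.0334)^(−22)] / 0.0334 × (1+i) = 43350 × 15.921987 = 690,218.1475
(annuity-due: payments at period start, so ×(1+i).)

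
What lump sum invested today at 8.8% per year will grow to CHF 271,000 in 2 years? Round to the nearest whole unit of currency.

PV = FV·(1+i)^(−n) = 271,000 × 0.844777 = 228,934.6345

CHF 228,935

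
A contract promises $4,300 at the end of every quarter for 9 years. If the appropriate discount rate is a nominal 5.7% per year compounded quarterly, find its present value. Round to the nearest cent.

$120,439.69

With 4 periods per year: i = 0.01425, n = 36.
PV = 4300 × [1 − (1+0.01425)^(−36)] / 0.01425 = 4300 × 28.009231 = 120,439.6918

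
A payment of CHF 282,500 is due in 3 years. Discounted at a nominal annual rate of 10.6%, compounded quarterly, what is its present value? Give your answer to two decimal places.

CHF 206,400.62

With 4 periods per year: i = 0.0265, n = 12.
Discount factor = (1+0.0265)^(−12) = 0.730622; PV = 282,500 × 0.730622 = 206,400.6248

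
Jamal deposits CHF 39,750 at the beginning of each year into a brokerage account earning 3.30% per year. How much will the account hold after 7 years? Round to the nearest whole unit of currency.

CHF 317,506

FV = 39750 × [(1+0.033)^7 − 1] / 0.033 × (1+i) = 39750 × 7.987567 = 317,505.7925
(annuity-due: payments at period start, so ×(1+i).)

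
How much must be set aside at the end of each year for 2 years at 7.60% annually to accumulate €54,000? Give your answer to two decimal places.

€26,011.56

FV-annuity factor = 2.076000; PMT = 54000 / 2.076000 = 26,011.5607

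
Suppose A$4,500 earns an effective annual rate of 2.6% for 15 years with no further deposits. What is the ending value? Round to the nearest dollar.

A$6,613

FV = 4,500 × (1 + 0.026)^15 = 6,613.3716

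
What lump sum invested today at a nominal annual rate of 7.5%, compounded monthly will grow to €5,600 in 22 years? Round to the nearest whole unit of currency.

€1,081

Periodic rate i = 0.075/12 = 0.00625; n = 22 × 12 = 264 periods.
Discount factor = (1+0.00625)^(−264) = 0.193039; PV = 5,600 × 0.193039 = 1,081.0161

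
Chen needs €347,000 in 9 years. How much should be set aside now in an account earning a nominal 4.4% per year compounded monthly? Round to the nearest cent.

€233,702.52

Periodic rate i = 0.044/12 = 0.00366667; n = 9 × 12 = 108 periods.
PV = 347,000 / (1 + 0.00366667)^108 = 347,000 / 1.484794 = 233,702.5166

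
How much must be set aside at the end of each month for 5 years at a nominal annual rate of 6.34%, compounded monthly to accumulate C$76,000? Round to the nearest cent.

C$1,079.80

i = 0.0634/12 = 0.00528333 per month; n = 5·12 = 60.
FV-annuity factor = 70.383089; PMT = 76000 / 70.383089 = 1,079.8048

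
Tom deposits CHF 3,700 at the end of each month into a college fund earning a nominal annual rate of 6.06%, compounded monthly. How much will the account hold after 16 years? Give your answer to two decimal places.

CHF 1,194,596.84

i = 0.0606/12 = 0.00505 per month; n = 16·12 = 192.
FV = 3700 × [(1+0.00505)^192 − 1] / 0.00505 = 3700 × 322.864010 = 1,194,596.8365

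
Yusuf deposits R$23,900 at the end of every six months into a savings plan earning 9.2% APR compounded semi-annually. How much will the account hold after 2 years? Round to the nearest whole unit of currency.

With 2 periods per year: i = 0.046, n = 4.
Accumulation factor s(4|0.046) = 4.284561; FV = 23900 × 4.284561 = 102,401.0159

R$102,401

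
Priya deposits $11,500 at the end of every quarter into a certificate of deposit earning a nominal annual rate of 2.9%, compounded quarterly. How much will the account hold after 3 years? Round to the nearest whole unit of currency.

Periodic rate i = 0.029/4 = 0.00725; n = 3 × 4 = 12 periods.
FV = PMT · [(1+i)^n − 1] / i = 11500 · 12.490255 = 143,637.9278

$143,638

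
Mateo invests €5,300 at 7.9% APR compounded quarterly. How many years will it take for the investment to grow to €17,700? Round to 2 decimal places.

15.41 years

Periodic rate i = 0.079/4 = 0.01975.
n = ln(17700/5300) / ln(1+0.01975) = ln(3.33962) / 0.019557 = 61.6571 quarters
= 61.6571/4 years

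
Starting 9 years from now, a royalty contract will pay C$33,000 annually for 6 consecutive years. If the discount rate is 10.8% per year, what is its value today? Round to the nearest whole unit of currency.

Value one period before first payment (t=8): 33000 × [1 − (1+0.108)^(−6)] / 0.108 = 33000 × 4.255024 = 140,415.8058
Discount back 8 years: 140,415.8058 × (1+0.108)^(−8) = 140,415.8058 × 0.440232 = 61,815.5750

C$61,816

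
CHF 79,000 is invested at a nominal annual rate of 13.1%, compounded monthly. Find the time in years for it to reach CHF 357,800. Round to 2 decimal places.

11.59 years

Periodic rate i = 0.131/12 = 0.0109167.
(1+i)^n = 357800/79000 = 4.52911, so n = ln 4.52911 / ln 1.01092 = 139.1227 months
= 139.1227/12 years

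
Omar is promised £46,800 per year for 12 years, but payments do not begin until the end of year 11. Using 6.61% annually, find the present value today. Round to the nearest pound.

PV at t=10 (ordinary 12-year annuity): 46800 × a(12|0.0661) = 46800 × 8.110434 = 379,568.3001
PV₀ = 379,568.3001 / (1+0.0661)^10 = 379,568.3001 / 1.896616 = 200,129.2194

£200,129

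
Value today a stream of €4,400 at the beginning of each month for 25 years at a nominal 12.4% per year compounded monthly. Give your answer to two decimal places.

i = 0.124/12 = 0.0103333 per month; n = 25·12 = 300.
Annuity factor a(300|0.0103333) × (1+i) = 93.298918; PV = 4400 × 93.298918 = 410,515.2407
(Beginning-of-period payments → annuity-due factor ×(1+i).)

€410,515.24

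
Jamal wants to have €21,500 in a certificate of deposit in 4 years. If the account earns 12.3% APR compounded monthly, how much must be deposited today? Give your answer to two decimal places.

€13,178.11

With 12 periods per year: i = 0.01025, n = 48.
Discount factor = (1+0.01025)^(−48) = 0.612935; PV = 21,500 × 0.612935 = 13,178.1129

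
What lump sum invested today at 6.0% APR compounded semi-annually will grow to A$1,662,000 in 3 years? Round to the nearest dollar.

With 2 periods per year: i = 0.03, n = 6.
PV = 1,662,000 / (1 + 0.03)^6 = 1,662,000 / 1.194052 = 1,391,898.8346

A$1,391,899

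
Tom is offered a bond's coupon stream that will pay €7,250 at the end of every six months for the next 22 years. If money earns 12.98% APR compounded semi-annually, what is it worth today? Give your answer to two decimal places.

i = 0.1298/2 = 0.0649 per half-year; n = 22·2 = 44.
PV = 7250 × [1 − (1+0.0649)^(−44)] / 0.0649 = 7250 × 14.439670 = 104,687.6106

€104,687.61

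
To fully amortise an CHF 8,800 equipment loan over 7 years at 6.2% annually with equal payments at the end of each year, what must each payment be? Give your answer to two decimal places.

CHF 1,587.61

Annuity-PV factor = 5.542915; PMT = 8800 / 5.542915 = 1,587.6122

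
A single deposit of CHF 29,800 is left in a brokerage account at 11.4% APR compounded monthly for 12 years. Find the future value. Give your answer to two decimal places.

With 12 periods per year: i = 0.0095, n = 144.
FV = 29,800 × (1 + 0.0095)^144 = 116,285.8352

CHF 116,285.84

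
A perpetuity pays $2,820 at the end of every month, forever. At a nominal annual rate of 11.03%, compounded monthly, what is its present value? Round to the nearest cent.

Periodic rate i = 0.1103/12 = 0.00919167.
PV = PMT / i = 2820 / 0.00919167 = 306,799.6374

$306,799.64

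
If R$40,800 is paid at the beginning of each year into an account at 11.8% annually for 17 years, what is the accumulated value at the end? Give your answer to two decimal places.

FV = 40800 × [(1+0.118)^17 − 1] / 0.118 × (1+i) = 40800 × 53.631395 = 2,188,160.9231
(annuity-due: payments at period start, so ×(1+i).)

R$2,188,160.92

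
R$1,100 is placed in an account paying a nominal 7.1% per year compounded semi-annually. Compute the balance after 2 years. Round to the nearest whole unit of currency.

With 2 periods per year: i = 0.0355, n = 4.
FV = PV·(1+i)^n = 1,100 × 1.149742 = 1,264.7162

R$1,265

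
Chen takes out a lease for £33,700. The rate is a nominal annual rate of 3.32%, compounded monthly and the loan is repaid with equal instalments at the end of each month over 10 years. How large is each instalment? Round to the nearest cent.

Periodic rate i = 0.0332/12 = 0.00276667; n = 10 × 12 = 120 periods.
PMT = 33700 / ( [1 − (1+0.00276667)^(−120)] / 0.00276667 ) = 33700 / 101.994105 = 330.4113

£330.41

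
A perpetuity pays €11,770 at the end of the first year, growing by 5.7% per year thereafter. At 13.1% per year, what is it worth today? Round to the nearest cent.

€159,054.05

PV = D₁/(r − g) = 11770/(0.131 − 0.057) = 159,054.0541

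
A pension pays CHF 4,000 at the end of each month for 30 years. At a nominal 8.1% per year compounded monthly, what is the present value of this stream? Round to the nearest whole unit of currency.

CHF 539,995

i = 0.081/12 = 0.00675 per month; n = 30·12 = 360.
Annuity factor a(360|0.00675) = 134.998733; PV = 4000 × 134.998733 = 539,994.9308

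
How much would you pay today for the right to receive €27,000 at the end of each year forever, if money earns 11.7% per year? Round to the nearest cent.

€230,769.23

PV = C/r = 27000/0.117 = 230,769.2308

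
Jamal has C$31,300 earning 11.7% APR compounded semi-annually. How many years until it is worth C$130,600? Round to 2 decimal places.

Periodic rate i = 0.117/2 = 0.0585.
n = ln(130600/31300) / ln(1+0.0585) = ln(4.17252) / 0.056853 = 25.1267 half-years
= 25.1267/2 years

12.56 years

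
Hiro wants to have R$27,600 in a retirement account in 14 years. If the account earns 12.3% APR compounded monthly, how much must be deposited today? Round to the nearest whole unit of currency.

i = 0.123/12 = 0.01025 per month; n = 14·12 = 168.
PV = FV·(1+i)^(−n) = 27,600 × 0.180282 = 4,975.7752

R$4,976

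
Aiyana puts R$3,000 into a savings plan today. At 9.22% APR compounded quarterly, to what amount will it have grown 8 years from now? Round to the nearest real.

Periodic rate i = 0.0922/4 = 0.02305; n = 8 × 4 = 32 periods.
FV = 3,000 × (1 + 0.02305)^32 = 6,220.4351

R$6,220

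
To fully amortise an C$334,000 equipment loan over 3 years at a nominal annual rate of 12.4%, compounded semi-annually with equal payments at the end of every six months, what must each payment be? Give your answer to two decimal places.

Periodic rate i = 0.124/2 = 0.062; n = 3 × 2 = 6 periods.
PMT = 334000 / ( [1 − (1+0.062)^(−6)] / 0.062 ) = 334000 / 4.886576 = 68,350.5191

C$68,350.52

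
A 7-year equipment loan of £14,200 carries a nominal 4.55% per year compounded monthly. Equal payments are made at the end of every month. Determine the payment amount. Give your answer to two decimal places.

£197.71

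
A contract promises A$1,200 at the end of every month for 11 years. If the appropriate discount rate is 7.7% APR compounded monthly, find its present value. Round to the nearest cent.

A$106,623.46

i = 0.077/12 = 0.00641667 per month; n = 11·12 = 132.
PV = PMT · [1 − (1+i)^(−n)] / i = 1200 · 88.852880 = 106,623.4563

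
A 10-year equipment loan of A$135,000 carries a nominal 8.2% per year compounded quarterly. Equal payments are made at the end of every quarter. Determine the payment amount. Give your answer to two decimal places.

With 4 periods per year: i = 0.0205, n = 40.
Annuity-PV factor = 27.117130; PMT = 135000 / 27.117130 = 4,978.4030

A$4,978.40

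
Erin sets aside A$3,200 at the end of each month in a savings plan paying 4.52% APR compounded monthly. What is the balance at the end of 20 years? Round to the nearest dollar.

With 12 periods per year: i = 0.00376667, n = 240.
FV = PMT · [(1+i)^n − 1] / i = 3200 · 389.009993 = 1,244,831.9775

A$1,244,832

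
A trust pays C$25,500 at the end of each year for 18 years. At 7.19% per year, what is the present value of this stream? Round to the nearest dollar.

Annuity factor a(18|0.0719) = 9.922601; PV = 25500 × 9.922601 = 253,026.3266

C$253,026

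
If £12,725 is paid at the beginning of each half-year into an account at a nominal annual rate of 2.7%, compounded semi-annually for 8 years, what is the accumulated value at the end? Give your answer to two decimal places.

£228,617.31

With 2 periods per year: i = 0.0135, n = 16.
FV = PMT · [(1+i)^n − 1] / i × (1+i) = 12725 · 17.965997 = 228,617.3105
(annuity-due: payments at period start, so ×(1+i).)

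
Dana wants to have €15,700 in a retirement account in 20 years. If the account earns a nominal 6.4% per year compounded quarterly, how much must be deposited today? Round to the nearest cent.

i = 0.064/4 = 0.016 per quarter; n = 20·4 = 80.
PV = FV·(1+i)^(−n) = 15,700 × 0.280869 = 4,409.6388

€4,409.64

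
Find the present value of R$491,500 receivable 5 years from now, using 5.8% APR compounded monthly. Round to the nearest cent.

R$368,028.55

With 12 periods per year: i = 0.00483333, n = 60.
PV = 491,500 / (1 + 0.00483333)^60 = 491,500 / 1.335494 = 368,028.5523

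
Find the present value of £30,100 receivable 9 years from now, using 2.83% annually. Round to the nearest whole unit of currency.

£23,415

Discount factor = (1+0.0283)^(−9) = 0.777896; PV = 30,100 × 0.777896 = 23,414.6663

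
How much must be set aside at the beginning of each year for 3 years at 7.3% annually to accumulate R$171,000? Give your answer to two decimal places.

R$49,426.18

PMT = 171000 / ( [(1+0.073)^3 − 1] / 0.073 × (1+i) ) = 171000 / 3.459705 = 49,426.1792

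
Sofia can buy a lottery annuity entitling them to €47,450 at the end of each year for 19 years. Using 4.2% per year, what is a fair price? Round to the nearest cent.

€612,750.33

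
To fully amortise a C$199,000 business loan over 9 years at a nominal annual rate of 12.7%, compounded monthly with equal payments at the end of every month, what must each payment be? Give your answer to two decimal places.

C$3,100.75

Periodic rate i = 0.127/12 = 0.0105833; n = 9 × 12 = 108 periods.
PMT = 199000 / ( [1 − (1+0.0105833)^(−108)] / 0.0105833 ) = 199000 / 64.178092 = 3,100.7466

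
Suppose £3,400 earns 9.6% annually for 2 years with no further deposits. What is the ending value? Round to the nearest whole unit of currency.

£4,084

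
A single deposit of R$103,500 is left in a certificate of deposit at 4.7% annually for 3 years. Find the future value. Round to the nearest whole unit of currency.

FV = PV·(1+i)^n = 103,500 × 1.147731 = 118,790.1402

R$118,790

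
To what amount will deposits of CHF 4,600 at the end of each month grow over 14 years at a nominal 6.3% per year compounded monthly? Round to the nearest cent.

CHF 1,235,568.10

i = 0.063/12 = 0.00525 per month; n = 14·12 = 168.
FV = PMT · [(1+i)^n − 1] / i = 4600 · 268.601761 = 1,235,568.0994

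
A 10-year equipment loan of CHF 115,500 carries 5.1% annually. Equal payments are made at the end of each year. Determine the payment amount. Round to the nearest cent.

CHF 15,030.50

Annuity-PV factor = 7.684373; PMT = 115500 / 7.684373 = 15,030.5039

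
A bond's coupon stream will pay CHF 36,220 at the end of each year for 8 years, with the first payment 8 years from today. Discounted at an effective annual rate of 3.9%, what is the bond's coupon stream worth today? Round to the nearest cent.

CHF 187,338.48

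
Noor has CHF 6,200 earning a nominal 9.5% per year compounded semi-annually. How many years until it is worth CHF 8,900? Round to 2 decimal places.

Periodic rate i = 0.095/2 = 0.0475.
n = ln(8900/6200) / ln(1+0.0475) = ln(1.43548) / 0.046406 = 7.7899 half-years
= 7.7899/2 years

3.89 years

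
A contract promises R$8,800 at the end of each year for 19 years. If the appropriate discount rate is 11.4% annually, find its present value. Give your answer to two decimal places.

PV = PMT · [1 − (1+i)^(−n)] / i = 8800 · 7.644014 = 67,267.3270

R$67,267.33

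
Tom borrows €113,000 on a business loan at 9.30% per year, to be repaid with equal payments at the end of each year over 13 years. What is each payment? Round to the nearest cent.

€15,335.56

PMT = 113000 / ( [1 − (1+0.093)^(−13)] / 0.093 ) = 113000 / 7.368497 = 15,335.5572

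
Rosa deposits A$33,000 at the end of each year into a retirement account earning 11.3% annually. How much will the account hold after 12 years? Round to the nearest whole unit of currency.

A$763,268

FV = 33000 × [(1+0.113)^12 − 1] / 0.113 = 33000 × 23.129343 = 763,268.3202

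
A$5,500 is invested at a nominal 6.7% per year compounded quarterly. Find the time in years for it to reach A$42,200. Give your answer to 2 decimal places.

Periodic rate i = 0.067/4 = 0.01675.
(1+i)^n = 42200/5500 = 7.67273, so n = ln 7.67273 / ln 1.01675 = 122.6681 quarters
= 122.6681/4 years

30.67 years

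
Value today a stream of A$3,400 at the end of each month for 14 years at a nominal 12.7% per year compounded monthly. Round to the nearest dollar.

A$266,465

i = 0.127/12 = 0.0105833 per month; n = 14·12 = 168.
PV = 3400 × [1 − (1+0.0105833)^(−168)] / 0.0105833 = 3400 × 78.372108 = 266,465.1687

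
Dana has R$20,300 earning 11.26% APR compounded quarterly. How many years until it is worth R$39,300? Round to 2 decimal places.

Periodic rate i = 0.1126/4 = 0.02815.
(1+i)^n = 39300/20300 = 1.93596, so n = ln 1.93596 / ln 1.02815 = 23.7960 quarters
= 23.7960/4 years

5.95 years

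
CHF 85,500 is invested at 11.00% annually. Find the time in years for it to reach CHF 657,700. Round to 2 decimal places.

(1+i)^n = 657700/85500 = 7.69240, so n = ln 7.69240 / ln 1.11 = 19.5499 years

19.55 years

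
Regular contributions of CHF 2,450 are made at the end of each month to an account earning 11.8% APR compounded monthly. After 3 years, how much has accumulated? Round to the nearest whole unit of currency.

CHF 105,216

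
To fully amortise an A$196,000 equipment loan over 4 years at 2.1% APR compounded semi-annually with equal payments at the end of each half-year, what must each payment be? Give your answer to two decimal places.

A$25,671.73

Periodic rate i = 0.021/2 = 0.0105; n = 4 × 2 = 8 periods.
Annuity-PV factor = 7.634857; PMT = 196000 / 7.634857 = 25,671.7303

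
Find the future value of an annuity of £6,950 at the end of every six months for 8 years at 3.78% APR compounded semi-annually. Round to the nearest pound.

i = 0.0378/2 = 0.0189 per half-year; n = 8·2 = 16.
FV = 6950 × [(1+0.0189)^16 − 1] / 0.0189 = 6950 × 18.480902 = 128,442.2696

£128,442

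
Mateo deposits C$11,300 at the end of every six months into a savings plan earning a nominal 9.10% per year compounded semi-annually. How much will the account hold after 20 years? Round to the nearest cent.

With 2 periods per year: i = 0.0455, n = 40.
FV = PMT · [(1+i)^n − 1] / i = 11300 · 108.323680 = 1,224,057.5876

C$1,224,057.59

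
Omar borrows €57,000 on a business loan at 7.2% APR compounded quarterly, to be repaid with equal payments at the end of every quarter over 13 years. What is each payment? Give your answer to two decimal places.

€1,697.19

i = 0.072/4 = 0.018 per quarter; n = 13·4 = 52.
PMT = 57000 / ( [1 − (1+0.018)^(−52)] / 0.018 ) = 57000 / 33.584899 = 1,697.1914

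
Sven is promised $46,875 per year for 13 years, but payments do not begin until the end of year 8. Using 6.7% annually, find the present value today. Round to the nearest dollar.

$253,100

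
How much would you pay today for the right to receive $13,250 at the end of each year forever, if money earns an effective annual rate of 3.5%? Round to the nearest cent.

PV = PMT / i = 13250 / 0.035 = 378,571.4286

$378,571.43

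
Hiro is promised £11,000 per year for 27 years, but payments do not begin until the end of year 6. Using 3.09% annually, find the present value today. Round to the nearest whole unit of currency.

£171,307

Value one period before first payment (t=5): 11000 × [1 − (1+0.0309)^(−27)] / 0.0309 = 11000 × 18.132786 = 199,460.6410
PV₀ = 199,460.6410 / (1+0.0309)^5 = 199,460.6410 / 1.164348 = 171,306.7643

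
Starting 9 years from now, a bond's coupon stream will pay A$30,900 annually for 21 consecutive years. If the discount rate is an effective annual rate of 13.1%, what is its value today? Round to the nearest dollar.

A$81,461

Value one period before first payment (t=8): 30900 × [1 − (1+0.131)^(−21)] / 0.131 = 30900 × 7.058129 = 218,096.1953
Discount back 8 years: 218,096.1953 × (1+0.131)^(−8) = 218,096.1953 × 0.373507 = 81,460.5335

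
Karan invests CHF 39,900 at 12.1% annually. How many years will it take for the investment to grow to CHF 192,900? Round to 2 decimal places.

13.80 years

n = ln(192900/39900) / ln(1+0.121) = ln(4.83459) / 0.114221 = 13.7960 years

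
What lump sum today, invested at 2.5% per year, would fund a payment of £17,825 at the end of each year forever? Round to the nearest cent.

£713,000.00

PV = C/r = 17825/0.025 = 713,000.0000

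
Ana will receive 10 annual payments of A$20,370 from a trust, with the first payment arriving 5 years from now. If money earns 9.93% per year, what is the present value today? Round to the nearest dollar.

A$85,966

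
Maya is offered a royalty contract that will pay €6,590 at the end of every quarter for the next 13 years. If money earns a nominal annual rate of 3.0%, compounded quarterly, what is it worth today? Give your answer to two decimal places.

With 4 periods per year: i = 0.0075, n = 52.
PV = 6590 × [1 − (1+0.0075)^(−52)] / 0.0075 = 6590 × 42.927618 = 282,893.0034

€282,893.00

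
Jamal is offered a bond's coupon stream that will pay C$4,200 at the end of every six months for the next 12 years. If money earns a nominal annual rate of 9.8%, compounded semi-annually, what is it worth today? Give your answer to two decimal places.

With 2 periods per year: i = 0.049, n = 24.
PV = PMT · [1 − (1+i)^(−n)] / i = 4200 · 13.933872 = 58,522.2643

C$58,522.26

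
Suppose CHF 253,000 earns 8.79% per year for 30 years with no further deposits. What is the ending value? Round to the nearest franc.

FV = 253,000 × (1 + 0.0879)^30 = 3,168,033.9267

CHF 3,168,034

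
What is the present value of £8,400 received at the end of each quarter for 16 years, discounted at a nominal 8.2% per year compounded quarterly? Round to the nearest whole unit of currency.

£297,943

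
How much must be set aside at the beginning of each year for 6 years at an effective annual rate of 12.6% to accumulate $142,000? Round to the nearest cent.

FV-annuity factor × (1+i) = 9.277192; PMT = 142000 / 9.277192 = 15,306.3549

$15,306.35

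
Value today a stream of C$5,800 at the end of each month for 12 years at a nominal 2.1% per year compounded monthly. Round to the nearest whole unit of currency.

With 12 periods per year: i = 0.00175, n = 144.
PV = 5800 × [1 − (1+0.00175)^(−144)] / 0.00175 = 5800 × 127.190892 = 737,707.1713

C$737,707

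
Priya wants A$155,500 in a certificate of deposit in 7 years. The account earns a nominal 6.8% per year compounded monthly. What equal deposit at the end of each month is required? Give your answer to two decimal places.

A$1,450.57

With 12 periods per year: i = 0.00566667, n = 84.
FV-annuity factor = 107.199139; PMT = 155500 / 107.199139 = 1,450.5713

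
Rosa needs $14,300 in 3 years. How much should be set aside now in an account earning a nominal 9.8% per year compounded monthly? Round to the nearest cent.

With 12 periods per year: i = 0.00816667, n = 36.
PV = 14,300 / (1 + 0.00816667)^36 = 14,300 / 1.340183 = 10,670.1865

$10,670.19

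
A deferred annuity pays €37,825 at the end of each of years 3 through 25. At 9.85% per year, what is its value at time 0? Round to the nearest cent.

€281,558.52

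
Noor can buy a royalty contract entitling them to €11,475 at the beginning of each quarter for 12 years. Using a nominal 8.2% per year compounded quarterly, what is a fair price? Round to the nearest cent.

€355,562.25

With 4 periods per year: i = 0.0205, n = 48.
PV = 11475 × [1 − (1+0.0205)^(−48)] / 0.0205 × (1+i) = 11475 × 30.985817 = 355,562.2549
(annuity-due: payments at period start, so ×(1+i).)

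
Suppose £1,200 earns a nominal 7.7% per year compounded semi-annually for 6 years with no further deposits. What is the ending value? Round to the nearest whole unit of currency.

£1,888

i = 0.077/2 = 0.0385 per half-year; n = 6·2 = 12.
FV = PV·(1+i)^n = 1,200 × 1.573541 = 1,888.2490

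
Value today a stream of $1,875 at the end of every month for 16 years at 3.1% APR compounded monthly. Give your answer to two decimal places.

i = 0.031/12 = 0.00258333 per month; n = 16·12 = 192.
PV = PMT · [1 − (1+i)^(−n)] / i = 1875 · 151.218876 = 283,535.3929

$283,535.39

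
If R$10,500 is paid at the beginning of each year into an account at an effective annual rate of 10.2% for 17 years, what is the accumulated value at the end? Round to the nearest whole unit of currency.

Accumulation factor s(17|0.102) × (1+i) = 45.516841; FV = 10500 × 45.516841 = 477,926.8347
(Beginning-of-period payments → annuity-due factor ×(1+i).)

R$477,927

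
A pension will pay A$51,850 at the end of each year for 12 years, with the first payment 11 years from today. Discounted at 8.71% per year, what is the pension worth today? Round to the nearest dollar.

A$163,449

PV at t=10 (ordinary 12-year annuity): 51850 × a(12|0.0871) = 51850 × 7.266538 = 376,770.0172
Discount back 10 years: 376,770.0172 × (1+0.0871)^(−10) = 376,770.0172 × 0.433815 = 163,448.6649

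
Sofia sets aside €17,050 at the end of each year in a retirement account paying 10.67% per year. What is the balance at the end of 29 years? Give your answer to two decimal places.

FV = PMT · [(1+i)^n − 1] / i = 17050 · 167.925575 = 2,863,131.0468

€2,863,131.05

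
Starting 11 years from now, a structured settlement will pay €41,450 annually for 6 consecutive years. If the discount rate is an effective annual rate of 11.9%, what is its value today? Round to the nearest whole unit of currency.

€55,519

PV at t=10 (ordinary 6-year annuity): 41450 × a(6|0.119) = 41450 × 4.123078 = 170,901.5830
PV₀ = 170,901.5830 / (1+0.119)^10 = 170,901.5830 / 3.078229 = 55,519.4583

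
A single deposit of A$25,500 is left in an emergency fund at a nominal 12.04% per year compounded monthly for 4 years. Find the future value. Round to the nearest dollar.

A$41,177

With 12 periods per year: i = 0.0100333, n = 48.
FV = PV·(1+i)^n = 25,500 × 1.614782 = 41,176.9431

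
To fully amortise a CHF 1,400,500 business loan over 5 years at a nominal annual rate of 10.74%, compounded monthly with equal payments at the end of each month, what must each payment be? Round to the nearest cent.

CHF 30,268.98

With 12 periods per year: i = 0.00895, n = 60.
PMT = 1.4005e+06 / ( [1 − (1+0.00895)^(−60)] / 0.00895 ) = 1.4005e+06 / 46.268485 = 30,268.9835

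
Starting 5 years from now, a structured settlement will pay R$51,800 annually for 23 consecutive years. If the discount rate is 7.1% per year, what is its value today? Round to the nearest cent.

PV at t=4 (ordinary 23-year annuity): 51800 × a(23|0.071) = 51800 × 11.176578 = 578,946.7344
Discount back 4 years: 578,946.7344 × (1+0.071)^(−4) = 578,946.7344 × 0.760050 = 440,028.4182

R$440,028.42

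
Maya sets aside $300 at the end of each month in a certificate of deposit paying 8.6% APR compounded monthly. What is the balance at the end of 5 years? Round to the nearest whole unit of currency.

With 12 periods per year: i = 0.00716667, n = 60.
FV = 300 × [(1+0.00716667)^60 − 1] / 0.00716667 = 300 × 74.637478 = 22,391.2435

$22,391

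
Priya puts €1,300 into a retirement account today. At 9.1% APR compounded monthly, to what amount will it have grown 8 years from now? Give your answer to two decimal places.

With 12 periods per year: i = 0.00758333, n = 96.
FV = 1,300 × (1 + 0.00758333)^96 = 2,684.8311

€2,684.83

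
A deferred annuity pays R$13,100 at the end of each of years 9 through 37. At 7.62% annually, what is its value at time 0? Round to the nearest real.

PV at t=8 (ordinary 29-year annuity): 13100 × a(29|0.0762) = 13100 × 11.563274 = 151,478.8912
PV₀ = 151,478.8912 / (1+0.0762)^8 = 151,478.8912 / 1.799467 = 84,179.8632

R$84,180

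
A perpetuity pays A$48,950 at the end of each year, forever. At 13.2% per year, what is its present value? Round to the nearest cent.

PV = C/r = 48950/0.132 = 370,833.3333

A$370,833.33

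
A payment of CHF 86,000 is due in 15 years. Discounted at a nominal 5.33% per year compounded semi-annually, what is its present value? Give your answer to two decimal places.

CHF 39,068.44

i = 0.0533/2 = 0.02665 per half-year; n = 15·2 = 30.
Discount factor = (1+0.02665)^(−30) = 0.454284; PV = 86,000 × 0.454284 = 39,068.4433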